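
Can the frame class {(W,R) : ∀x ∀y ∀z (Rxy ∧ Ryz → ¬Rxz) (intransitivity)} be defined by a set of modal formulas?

Any modally definable frame class is closed under surjective bounded morphisms.
The 7-cycle (worlds s,t,u,v,w,x,y with s→t→u→v→w→x→y→s) is intransitive. Mapping every world to a single reflexive point • is a surjective bounded morphism; the reflexive point is not intransitive (R••∧R•• but R••).
So no modal formula (or set of formulas) defines exactly the intransitive frames.

No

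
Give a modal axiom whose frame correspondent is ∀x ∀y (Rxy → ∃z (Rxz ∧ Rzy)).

This is density; the standard corresponding axiom is C4: □□q → □q.
Suppose □□q→□q is valid. Take Rxy and set V(q)={w : xR²w}. Then □□q at x, so □q at x, so q at y, i.e. ∃z(Rxz∧Rzy).

□□q → □q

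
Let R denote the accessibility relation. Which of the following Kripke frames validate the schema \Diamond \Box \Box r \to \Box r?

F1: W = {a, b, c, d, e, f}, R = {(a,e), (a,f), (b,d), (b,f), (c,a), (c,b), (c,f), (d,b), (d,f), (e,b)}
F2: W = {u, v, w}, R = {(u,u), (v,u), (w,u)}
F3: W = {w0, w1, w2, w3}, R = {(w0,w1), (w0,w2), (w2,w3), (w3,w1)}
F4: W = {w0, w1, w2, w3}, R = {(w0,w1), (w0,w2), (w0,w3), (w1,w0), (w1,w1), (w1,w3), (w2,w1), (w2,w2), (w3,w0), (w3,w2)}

The schema corresponds to a generalized confluence (Geach) condition: \forall x \forall y \forall z ((xRy \wedge xRz) \to \exists w (y R^2 w \wedge z = w)).
F1: fails — aRe, aRe but no w with eR²w and e=w.
F2: holds.
F3: fails — w0Rw1, w0Rw1 but no w with w1R²w and w1=w.
F4: fails — w1Rw3, w1Rw0 but no w with w3R²w and w0=w.

F2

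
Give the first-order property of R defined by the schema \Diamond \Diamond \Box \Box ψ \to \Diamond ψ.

This is a Sahlqvist (Geach-type) schema ◇^2□^2ψ → □^0◇^1ψ.
Minimal-valuation argument: fix x; take any y with xR^2y and any z with xR^0z. Set V(ψ) to the set of worlds R-reachable from y in exactly 2 steps. Then □^2ψ holds at y, so the antecedent holds at x; validity forces ◇^1ψ at z, giving a w with zR^1w and yR^2w.
First-order correspondent: \forall x \forall y (x R^2 y \to \exists w (y R^2 w \wedge xRw)).

\forall x \forall y (x R^2 y \to \exists w (y R^2 w \wedge xRw))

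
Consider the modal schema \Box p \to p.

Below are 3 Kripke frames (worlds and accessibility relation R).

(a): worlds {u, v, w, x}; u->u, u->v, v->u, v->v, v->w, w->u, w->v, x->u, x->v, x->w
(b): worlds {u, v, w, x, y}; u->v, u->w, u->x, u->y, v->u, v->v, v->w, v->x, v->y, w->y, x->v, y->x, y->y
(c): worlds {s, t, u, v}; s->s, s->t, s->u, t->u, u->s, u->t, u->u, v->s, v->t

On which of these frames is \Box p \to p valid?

none

Frame correspondent (Sahlqvist): \forall x Rxx — i.e. reflexivity.
(a): fails — world w does not see itself.
(b): fails — world u does not see itself.
(c): fails — world t does not see itself.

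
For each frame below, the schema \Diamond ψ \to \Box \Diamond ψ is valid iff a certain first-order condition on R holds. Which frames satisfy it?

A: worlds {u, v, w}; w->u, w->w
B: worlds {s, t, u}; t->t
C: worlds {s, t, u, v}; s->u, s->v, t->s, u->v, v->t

The schema corresponds to the Euclidean property: \forall x \forall y \forall z (Rxy \wedge Rxz \to Ryz).
A: fails — Rwu and Rww but not Ruw.
B: ✓.
C: fails — Rsv and Rsv but not Rvv.

B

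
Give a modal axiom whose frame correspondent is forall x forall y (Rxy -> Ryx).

The condition is symmetry. The B schema r → □◇r defines it.
Suppose r→□◇r is valid. Take Rxy and set V(r)={x}. Then r at x, so □◇r at x, so ◇r at y, so some z with Ryz has r; z=x, i.e. Ryx.

r → □◇r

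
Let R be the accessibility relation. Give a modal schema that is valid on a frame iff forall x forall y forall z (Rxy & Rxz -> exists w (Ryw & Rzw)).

◇□s → □◇s

A defining formula is ◇□s → □◇s (the .2 axiom).
Suppose ◇□s→□◇s is valid. Take Rxy, Rxz and set V(s)={w : Ryw}. Then □s at y so ◇□s at x, so □◇s at x, so ◇s at z, giving w with Rzw and Ryw.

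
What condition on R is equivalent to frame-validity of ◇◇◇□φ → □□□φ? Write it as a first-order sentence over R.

This is a Sahlqvist (Geach-type) schema ◇^3□^1φ → □^3◇^0φ.
Minimal-valuation argument: fix x; take any y with xR^3y and any z with xR^3z. Set V(φ) to the set of worlds R-reachable from y in exactly 1 step. Then □^1φ holds at y, so the antecedent holds at x; validity forces ◇^0φ at z, giving a w with zR^0w and yR^1w.
First-order correspondent: ∀x ∀y ∀z ((xR³y ∧ xR³z) → ∃w (yRw ∧ z = w)).

∀x ∀y ∀z ((xR³y ∧ xR³z) → ∃w (yRw ∧ z = w))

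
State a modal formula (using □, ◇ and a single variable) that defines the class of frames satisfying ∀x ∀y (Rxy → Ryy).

□(□s → s)

This is shift-reflexivity; the standard corresponding axiom is T□: □(□s → s).
Suppose □(□s→s) is valid. Take Rxy and set V(s)={w : Ryw}. Then at y, □s holds; since □(□s→s) at x, □s→s at y, so s at y, i.e. Ryy.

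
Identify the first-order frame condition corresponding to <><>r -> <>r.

transitivity

Replacing r by ¬r and contraposing gives the equivalent schema □r → □□r.
Suppose □r→□□r is valid. Take Rxy, Ryz and set V(r)={w : Rxw}. Then □r at x, so □□r at x, so □r at y, so r at z, i.e. Rxz.
Conversely, any frame satisfying forall x forall y forall z (Rxy & Ryz -> Rxz) validates the schema.
So the correspondent is transitivity.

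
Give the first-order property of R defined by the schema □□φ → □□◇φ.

∀x ∀z (xR²z → ∃w (xR²w ∧ zRw))

This is a Sahlqvist (Geach-type) schema ◇^0□^2φ → □^2◇^1φ.
Minimal-valuation argument: fix x; take any y with xR^0y and any z with xR^2z. Set V(φ) to the set of worlds R-reachable from y in exactly 2 steps. Then □^2φ holds at y, so the antecedent holds at x; validity forces ◇^1φ at z, giving a w with zR^1w and yR^2w.
First-order correspondent: ∀x ∀z (xR²z → ∃w (xR²w ∧ zRw)).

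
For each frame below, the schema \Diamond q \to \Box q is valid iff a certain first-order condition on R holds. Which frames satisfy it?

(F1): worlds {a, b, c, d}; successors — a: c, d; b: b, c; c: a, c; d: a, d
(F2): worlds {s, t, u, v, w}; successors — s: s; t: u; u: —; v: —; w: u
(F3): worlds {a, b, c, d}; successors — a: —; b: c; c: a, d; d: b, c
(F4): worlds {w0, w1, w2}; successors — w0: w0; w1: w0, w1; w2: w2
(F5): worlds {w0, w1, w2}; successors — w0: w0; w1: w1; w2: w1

(F2), (F5)

Frame correspondent (Sahlqvist): \forall x \forall y \forall z (Rxy \wedge Rxz \to y = z) — i.e. partial functionality.
(F1): fails — a sees both c and d.
(F2): ✓.
(F3): fails — c sees both a and d.
(F4): fails — w1 sees both w0 and w1.
(F5): ✓.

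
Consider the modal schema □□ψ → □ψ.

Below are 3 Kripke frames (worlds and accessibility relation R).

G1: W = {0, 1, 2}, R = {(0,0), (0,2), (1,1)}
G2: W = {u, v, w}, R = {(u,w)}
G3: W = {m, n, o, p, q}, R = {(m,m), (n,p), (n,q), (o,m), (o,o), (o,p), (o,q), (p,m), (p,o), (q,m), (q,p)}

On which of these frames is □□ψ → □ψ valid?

This is the axiom for density; its first-order frame correspondent is ∀x ∀y (Rxy → ∃z (Rxz ∧ Rzy)).
G1: holds.
G2: fails — Ruw but no z with Ruz and Rzw.
G3: fails — Rqp but no z with Rqz and Rzp.

G1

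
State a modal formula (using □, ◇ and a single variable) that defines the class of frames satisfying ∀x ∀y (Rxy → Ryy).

□(□q → q)

A defining formula is □(□q → q) (the T□ axiom).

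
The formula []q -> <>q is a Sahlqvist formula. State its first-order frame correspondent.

Suppose □q→◇q is valid. At any x set V(q)=W. Then □q at x, so ◇q at x, so x has a successor.

seriality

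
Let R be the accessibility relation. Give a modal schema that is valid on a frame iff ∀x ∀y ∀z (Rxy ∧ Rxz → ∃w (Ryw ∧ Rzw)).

◇□p → □◇p

The condition is convergence. The .2 schema ◇□p → □◇p defines it.
Suppose ◇□p→□◇p is valid. Take Rxy, Rxz and set V(p)={w : Ryw}. Then □p at y so ◇□p at x, so □◇p at x, so ◇p at z, giving w with Rzw and Ryw.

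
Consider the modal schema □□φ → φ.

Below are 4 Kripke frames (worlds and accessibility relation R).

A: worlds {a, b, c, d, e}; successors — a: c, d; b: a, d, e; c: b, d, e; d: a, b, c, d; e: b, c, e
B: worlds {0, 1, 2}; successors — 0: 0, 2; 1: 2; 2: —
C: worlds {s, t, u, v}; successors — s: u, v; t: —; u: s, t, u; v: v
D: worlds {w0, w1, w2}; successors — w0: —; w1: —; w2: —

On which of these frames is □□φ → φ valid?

This is the axiom for a generalized confluence (Geach) condition; its first-order frame correspondent is ∀x ∃w (xR²w ∧ x = w).
A: satisfies the condition.
B: fails — at 1 but no w with 1R²w and 1=w.
C: fails — at t but no w with tR²w and t=w.
D: fails — at w0 but no w with w0R²w and w0=w.
Valid on: A.

A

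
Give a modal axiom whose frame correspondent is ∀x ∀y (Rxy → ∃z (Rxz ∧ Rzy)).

This is density; the standard corresponding axiom is C4: □□q → □q.
Suppose □□q→□q is valid. Take Rxy and set V(q)={w : xR²w}. Then □□q at x, so □q at x, so q at y, i.e. ∃z(Rxz∧Rzy).

□□q → □q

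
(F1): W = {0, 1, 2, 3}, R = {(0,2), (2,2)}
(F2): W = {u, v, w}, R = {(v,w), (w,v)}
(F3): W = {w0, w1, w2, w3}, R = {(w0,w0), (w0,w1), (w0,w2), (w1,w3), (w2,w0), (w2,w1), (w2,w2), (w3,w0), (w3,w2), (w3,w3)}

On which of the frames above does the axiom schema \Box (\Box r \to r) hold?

(F1)

Frame correspondent (Sahlqvist): \forall x \forall y (Rxy \to Ryy) — i.e. shift-reflexivity.
(F1): condition met.
(F2): fails — Rwv but not Rvv.
(F3): fails — Rw0w1 but not Rw1w1.
Valid on: (F1).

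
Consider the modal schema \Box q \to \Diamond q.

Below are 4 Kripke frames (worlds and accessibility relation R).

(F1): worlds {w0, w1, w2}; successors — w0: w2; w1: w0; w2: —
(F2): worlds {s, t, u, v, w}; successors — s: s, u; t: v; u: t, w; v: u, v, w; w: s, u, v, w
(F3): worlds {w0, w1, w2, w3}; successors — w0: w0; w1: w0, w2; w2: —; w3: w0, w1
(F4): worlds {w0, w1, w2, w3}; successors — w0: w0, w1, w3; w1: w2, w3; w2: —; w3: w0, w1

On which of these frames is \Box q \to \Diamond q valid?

(F2)

The schema corresponds to seriality: \forall x \exists y Rxy.
(F1): fails — world w2 has no successor.
(F2): condition met.
(F3): fails — world w2 has no successor.
(F4): fails — world w2 has no successor.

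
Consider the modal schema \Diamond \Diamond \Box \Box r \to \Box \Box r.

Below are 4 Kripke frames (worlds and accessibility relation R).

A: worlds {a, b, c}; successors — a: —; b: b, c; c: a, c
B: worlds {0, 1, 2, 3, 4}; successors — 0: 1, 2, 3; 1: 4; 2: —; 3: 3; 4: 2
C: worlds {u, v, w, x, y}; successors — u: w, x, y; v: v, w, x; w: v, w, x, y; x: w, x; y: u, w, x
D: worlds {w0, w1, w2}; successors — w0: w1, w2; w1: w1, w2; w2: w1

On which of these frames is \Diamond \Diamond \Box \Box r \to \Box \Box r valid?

D

The schema corresponds to a generalized confluence (Geach) condition: \forall x \forall y \forall z ((x R^2 y \wedge x R^2 z) \to \exists w (y R^2 w \wedge z = w)).
A: fails — bR²a, bR²a but no w with aR²w and a=w.
B: fails — 0R²3, 0R²4 but no w with 3R²w and 4=w.
C: fails — uR²v, uR²u but no t with vR²t and u=t.
D: holds.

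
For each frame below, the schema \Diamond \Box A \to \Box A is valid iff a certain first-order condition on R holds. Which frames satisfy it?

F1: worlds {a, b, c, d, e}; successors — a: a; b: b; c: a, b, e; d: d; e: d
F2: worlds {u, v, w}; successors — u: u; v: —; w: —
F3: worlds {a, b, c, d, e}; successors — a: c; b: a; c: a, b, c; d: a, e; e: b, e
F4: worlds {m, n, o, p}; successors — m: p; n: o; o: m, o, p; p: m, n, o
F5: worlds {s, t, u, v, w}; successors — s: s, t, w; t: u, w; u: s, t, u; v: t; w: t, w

This is the axiom for a generalized confluence (Geach) condition; its first-order frame correspondent is \forall x \forall y \forall z ((xRy \wedge xRz) \to \exists w (yRw \wedge z = w)).
F1: fails — cRa, cRb but no w with aRw and b=w.
F2: satisfies the condition.
F3: fails — bRa, bRa but no w with aRw and a=w.
F4: fails — mRp, mRp but no w with pRw and p=w.
F5: fails — sRt, sRs but no w* with tRw* and s=w*.

F2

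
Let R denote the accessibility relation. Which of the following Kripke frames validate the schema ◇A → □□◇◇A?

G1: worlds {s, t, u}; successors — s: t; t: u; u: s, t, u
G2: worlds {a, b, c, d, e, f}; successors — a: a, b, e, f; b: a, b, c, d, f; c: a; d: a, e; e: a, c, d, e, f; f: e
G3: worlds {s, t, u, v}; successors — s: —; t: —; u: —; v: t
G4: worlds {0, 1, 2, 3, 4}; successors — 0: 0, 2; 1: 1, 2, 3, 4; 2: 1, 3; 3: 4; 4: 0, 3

G3

This is the axiom for a generalized confluence (Geach) condition; its first-order frame correspondent is ∀x ∀y ∀z ((xRy ∧ xR²z) → ∃w (y = w ∧ zR²w)).
G1: fails — uRs, uR²s but no w with s=w and sR²w.
G2: fails — aRb, aR²f but no w with b=w and fR²w.
G3: satisfies the condition.
G4: fails — 0R0, 0R²2 but no w with 0=w and 2R²w.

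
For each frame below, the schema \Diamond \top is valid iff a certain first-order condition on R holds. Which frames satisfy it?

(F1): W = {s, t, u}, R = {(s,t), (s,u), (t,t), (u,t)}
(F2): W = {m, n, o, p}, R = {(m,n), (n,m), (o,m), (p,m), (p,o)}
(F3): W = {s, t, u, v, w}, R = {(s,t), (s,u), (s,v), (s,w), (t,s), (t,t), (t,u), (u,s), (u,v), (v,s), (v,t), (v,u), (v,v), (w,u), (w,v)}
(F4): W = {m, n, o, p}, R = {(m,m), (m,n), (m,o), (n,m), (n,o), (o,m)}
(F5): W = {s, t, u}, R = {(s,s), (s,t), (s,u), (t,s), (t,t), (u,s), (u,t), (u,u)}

The schema corresponds to seriality: \forall x \exists y Rxy.
(F1): holds.
(F2): holds.
(F3): holds.
(F4): fails — world p has no successor.
(F5): holds.
Valid on: (F1), (F2), (F3), (F5).

(F1), (F2), (F3), (F5)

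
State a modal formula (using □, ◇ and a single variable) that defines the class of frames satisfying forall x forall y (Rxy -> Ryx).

The condition is symmetry. The B schema r → □◇r defines it.
Suppose r→□◇r is valid. Take Rxy and set V(r)={x}. Then r at x, so □◇r at x, so ◇r at y, so some z with Ryz has r; z=x, i.e. Ryx.

r → □◇r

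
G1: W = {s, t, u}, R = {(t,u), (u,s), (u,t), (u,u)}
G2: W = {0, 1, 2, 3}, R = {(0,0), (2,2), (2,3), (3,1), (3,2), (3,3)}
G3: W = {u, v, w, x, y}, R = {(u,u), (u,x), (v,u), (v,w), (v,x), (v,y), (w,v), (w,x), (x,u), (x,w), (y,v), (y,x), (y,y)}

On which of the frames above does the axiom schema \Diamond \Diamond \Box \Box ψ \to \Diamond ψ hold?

G3

The schema corresponds to a generalized confluence (Geach) condition: \forall x \forall y (x R^2 y \to \exists w (y R^2 w \wedge xRw)).
G1: fails — tR²s but no w with sR²w and tRw.
G2: fails — 2R²1 but no w with 1R²w and 2Rw.
G3: ✓.
Valid on: G3.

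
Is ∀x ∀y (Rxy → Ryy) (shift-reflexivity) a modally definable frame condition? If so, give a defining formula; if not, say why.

The condition is shift-reflexivity. A defining modal formula is □(□p → p).
Suppose □(□p→p) is valid. Take Rxy and set V(p)={w : Ryw}. Then at y, □p holds; since □(□p→p) at x, □p→p at y, so p at y, i.e. Ryy.

Yes — defined by □(□p → p)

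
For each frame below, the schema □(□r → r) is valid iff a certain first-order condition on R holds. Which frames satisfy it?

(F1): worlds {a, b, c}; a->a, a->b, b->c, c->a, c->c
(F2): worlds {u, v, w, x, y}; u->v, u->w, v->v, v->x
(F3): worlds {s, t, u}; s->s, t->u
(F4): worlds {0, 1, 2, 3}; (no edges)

This is the axiom for shift-reflexivity; its first-order frame correspondent is ∀x ∀y (Rxy → Ryy).
(F1): fails — Rab but not Rbb.
(F2): fails — Ruw but not Rww.
(F3): fails — Rtu but not Ruu.
(F4): satisfies the condition.
Valid on: (F4).

(F4)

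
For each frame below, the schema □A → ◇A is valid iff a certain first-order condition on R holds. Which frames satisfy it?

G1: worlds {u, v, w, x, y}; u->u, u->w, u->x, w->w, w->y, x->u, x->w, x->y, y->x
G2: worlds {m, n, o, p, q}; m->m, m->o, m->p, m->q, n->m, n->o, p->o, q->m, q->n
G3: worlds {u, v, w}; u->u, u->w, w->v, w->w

none

The schema corresponds to seriality: ∀x ∃y Rxy.
G1: fails — world v has no successor.
G2: fails — world o has no successor.
G3: fails — world v has no successor.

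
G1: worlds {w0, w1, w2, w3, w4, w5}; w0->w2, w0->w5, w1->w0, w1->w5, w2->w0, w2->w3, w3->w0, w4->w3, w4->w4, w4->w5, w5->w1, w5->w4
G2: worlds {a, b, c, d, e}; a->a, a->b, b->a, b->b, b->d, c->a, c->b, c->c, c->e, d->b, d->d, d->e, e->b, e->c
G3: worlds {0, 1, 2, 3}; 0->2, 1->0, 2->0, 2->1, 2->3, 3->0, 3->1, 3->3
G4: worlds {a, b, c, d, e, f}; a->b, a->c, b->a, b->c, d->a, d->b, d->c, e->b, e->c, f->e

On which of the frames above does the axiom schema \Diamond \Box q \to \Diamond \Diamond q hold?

G1, G2, G3

This is the axiom for a generalized confluence (Geach) condition; its first-order frame correspondent is \forall x \forall y (xRy \to \exists w (yRw \wedge x R^2 w)).
G1: satisfies the condition.
G2: satisfies the condition.
G3: satisfies the condition.
G4: fails — aRc but no w with cRw and aR²w.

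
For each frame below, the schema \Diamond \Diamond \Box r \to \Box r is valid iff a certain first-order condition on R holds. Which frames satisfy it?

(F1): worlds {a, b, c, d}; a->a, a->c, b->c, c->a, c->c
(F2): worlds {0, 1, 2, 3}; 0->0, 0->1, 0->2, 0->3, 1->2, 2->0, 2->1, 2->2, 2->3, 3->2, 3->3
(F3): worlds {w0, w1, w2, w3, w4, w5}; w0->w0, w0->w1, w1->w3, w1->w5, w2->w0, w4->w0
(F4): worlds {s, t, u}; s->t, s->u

The schema corresponds to a generalized confluence (Geach) condition: \forall x \forall y \forall z ((x R^2 y \wedge xRz) \to \exists w (yRw \wedge z = w)).
(F1): ✓.
(F2): fails — 0R²1, 0R0 but no w with 1Rw and 0=w.
(F3): fails — w0R²w1, w0Rw0 but no w with w1Rw and w0=w.
(F4): ✓.

(F1), (F4)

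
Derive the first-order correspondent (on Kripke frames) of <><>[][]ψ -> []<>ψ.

forall x forall y forall z ((x R^2 y & xRz) -> exists w (y R^2 w & zRw))

This is a Sahlqvist (Geach-type) schema ◇^2□^2ψ → □^1◇^1ψ.
First-order correspondent: forall x forall y forall z ((x R^2 y & xRz) -> exists w (y R^2 w & zRw)).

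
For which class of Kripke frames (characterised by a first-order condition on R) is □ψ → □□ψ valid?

This schema is the 4 axiom.
It corresponds to transitivity: ∀x ∀y ∀z (Rxy ∧ Ryz → Rxz).

transitivity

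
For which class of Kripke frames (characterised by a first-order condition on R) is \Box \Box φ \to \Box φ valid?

Suppose □□φ→□φ is valid. Take Rxy and set V(φ)={w : xR²w}. Then □□φ at x, so □φ at x, so φ at y, i.e. ∃z(Rxz∧Rzy).
The converse is a direct semantic check.
So the correspondent is density.

Density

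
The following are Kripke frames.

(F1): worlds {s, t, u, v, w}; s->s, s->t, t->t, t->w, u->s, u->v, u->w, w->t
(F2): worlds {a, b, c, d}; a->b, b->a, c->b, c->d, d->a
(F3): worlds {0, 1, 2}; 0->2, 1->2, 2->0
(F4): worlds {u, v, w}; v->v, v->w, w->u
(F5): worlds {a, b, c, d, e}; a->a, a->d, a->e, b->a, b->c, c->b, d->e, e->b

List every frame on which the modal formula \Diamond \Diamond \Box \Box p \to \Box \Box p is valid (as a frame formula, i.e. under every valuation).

This is the axiom for a generalized confluence (Geach) condition; its first-order frame correspondent is \forall x \forall y \forall z ((x R^2 y \wedge x R^2 z) \to \exists w (y R^2 w \wedge z = w)).
(F1): fails — sR²t, sR²s but no w* with tR²w* and s=w*.
(F2): holds.
(F3): holds.
(F4): fails — vR²u, vR²u but no t with uR²t and u=t.
(F5): fails — aR²d, aR²a but no w with dR²w and a=w.

(F2), (F3)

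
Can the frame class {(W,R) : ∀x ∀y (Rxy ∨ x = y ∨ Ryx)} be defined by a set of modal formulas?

No — not modally definable

Any modally definable frame class is closed under disjoint unions.
Take 4 disjoint single-world reflexive frames: each is trivially connected, but their disjoint union has 4 worlds with no edge between distinct components, so it is not connected.
Hence connectedness of R is not modally definable.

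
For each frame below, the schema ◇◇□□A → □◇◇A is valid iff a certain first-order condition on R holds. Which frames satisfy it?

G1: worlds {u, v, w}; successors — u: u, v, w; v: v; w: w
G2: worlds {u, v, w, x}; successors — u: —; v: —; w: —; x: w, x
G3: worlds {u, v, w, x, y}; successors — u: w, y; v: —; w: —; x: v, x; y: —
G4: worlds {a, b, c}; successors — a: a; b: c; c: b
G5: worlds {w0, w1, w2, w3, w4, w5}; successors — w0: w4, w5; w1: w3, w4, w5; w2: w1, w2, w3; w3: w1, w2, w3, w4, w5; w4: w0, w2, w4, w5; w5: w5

G5

The schema corresponds to a generalized confluence (Geach) condition: ∀x ∀y ∀z ((xR²y ∧ xRz) → ∃w (yR²w ∧ zR²w)).
G1: fails — uR²v, uRw but no t with vR²t and wR²t.
G2: fails — xR²w, xRw but no t with wR²t and wR²t.
G3: fails — xR²v, xRv but no t with vR²t and vR²t.
G4: fails — bR²b, bRc but no w with bR²w and cR²w.
G5: satisfies the condition.
Valid on: G5.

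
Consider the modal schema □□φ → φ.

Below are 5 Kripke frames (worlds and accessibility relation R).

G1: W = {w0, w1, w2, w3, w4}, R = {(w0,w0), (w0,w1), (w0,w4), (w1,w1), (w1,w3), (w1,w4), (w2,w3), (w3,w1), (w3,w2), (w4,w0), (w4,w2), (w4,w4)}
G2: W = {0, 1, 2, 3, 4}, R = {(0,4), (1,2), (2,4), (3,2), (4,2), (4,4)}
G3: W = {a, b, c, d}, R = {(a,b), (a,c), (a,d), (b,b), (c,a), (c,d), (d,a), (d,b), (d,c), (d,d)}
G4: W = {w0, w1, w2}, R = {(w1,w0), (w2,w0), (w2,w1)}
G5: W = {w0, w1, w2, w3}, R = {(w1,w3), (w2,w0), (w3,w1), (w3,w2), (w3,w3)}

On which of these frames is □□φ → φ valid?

The schema corresponds to a generalized confluence (Geach) condition: ∀x ∃w (xR²w ∧ x = w).
G1: ✓.
G2: fails — at 0 but no w with 0R²w and 0=w.
G3: ✓.
G4: fails — at w0 but no w with w0R²w and w0=w.
G5: fails — at w0 but no w with w0R²w and w0=w.

G1, G3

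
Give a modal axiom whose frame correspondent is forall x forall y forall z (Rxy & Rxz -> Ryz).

◇q → □◇q

The condition is the Euclidean property. The 5 schema ◇q → □◇q defines it.
Suppose ◇q→□◇q is valid. Take Rxy, Rxz and set V(q)={y}. Then ◇q at x, so □◇q at x, so ◇q at z, so some w with Rzw has q; w=y, i.e. Rzy. By symmetry of the argument, Ryz.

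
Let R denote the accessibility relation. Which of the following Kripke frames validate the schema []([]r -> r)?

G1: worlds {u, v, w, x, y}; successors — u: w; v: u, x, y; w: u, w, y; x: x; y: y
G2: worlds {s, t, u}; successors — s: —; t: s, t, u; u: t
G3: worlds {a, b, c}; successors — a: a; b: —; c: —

This is the axiom for shift-reflexivity; its first-order frame correspondent is forall x forall y (Rxy -> Ryy).
G1: fails — Rwu but not Ruu.
G2: fails — Rtu but not Ruu.
G3: satisfies the condition.

G3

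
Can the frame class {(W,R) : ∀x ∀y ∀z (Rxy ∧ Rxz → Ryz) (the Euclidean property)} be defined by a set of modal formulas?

Definable; ◇q → □◇q defines it

Yes: it is the Euclidean property, defined by the 5 schema ◇q → □◇q.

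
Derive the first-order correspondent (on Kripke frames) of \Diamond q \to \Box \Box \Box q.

This is a Sahlqvist (Geach-type) schema ◇^1□^0q → □^3◇^0q.
First-order correspondent: \forall x \forall y \forall z ((xRy \wedge x R^3 z) \to \exists w (y = w \wedge z = w)).

\forall x \forall y \forall z ((xRy \wedge x R^3 z) \to \exists w (y = w \wedge z = w))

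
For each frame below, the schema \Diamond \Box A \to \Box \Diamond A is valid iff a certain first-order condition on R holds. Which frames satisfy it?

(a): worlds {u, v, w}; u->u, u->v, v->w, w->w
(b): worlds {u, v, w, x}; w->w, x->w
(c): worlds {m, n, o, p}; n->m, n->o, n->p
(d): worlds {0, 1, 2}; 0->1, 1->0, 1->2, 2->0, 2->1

The schema corresponds to convergence: \forall x \forall y \forall z (Rxy \wedge Rxz \to \exists w (Ryw \wedge Rzw)).
(a): fails — Ruv and Ruu but v and u have no common successor.
(b): ✓.
(c): fails — Rno and Rno but o and o have no common successor.
(d): fails — R20 and R21 but 0 and 1 have no common successor.

(b)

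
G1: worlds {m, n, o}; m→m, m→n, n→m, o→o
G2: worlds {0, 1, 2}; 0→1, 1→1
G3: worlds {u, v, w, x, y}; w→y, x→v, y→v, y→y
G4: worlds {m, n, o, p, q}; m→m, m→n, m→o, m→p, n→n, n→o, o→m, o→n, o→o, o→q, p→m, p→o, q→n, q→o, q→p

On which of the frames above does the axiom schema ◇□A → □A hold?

The schema corresponds to the Euclidean property: ∀x ∀y ∀z (Rxy ∧ Rxz → Ryz).
G1: fails — Rmn and Rmn but not Rnn.
G2: satisfies the condition.
G3: fails — Rxv and Rxv but not Rvv.
G4: fails — Rmo and Rmp but not Rop.

G2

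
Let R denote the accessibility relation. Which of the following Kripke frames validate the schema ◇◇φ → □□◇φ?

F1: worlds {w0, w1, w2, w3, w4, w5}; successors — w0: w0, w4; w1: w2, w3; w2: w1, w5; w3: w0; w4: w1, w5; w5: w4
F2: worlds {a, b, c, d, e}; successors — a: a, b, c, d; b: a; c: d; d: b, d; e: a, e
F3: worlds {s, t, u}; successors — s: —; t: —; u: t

This is the axiom for a generalized confluence (Geach) condition; its first-order frame correspondent is ∀x ∀y ∀z ((xR²y ∧ xR²z) → ∃w (y = w ∧ zRw)).
F1: fails — w0R²w0, w0R²w1 but no w with w0=w and w1Rw.
F2: fails — aR²a, aR²c but no w with a=w and cRw.
F3: holds.

F3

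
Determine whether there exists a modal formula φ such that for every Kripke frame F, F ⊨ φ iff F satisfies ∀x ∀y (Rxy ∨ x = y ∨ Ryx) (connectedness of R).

Not definable by any modal formula

If a class were modally definable it would be closed under disjoint unions (Goldblatt–Thomason).
Take 3 disjoint single-world reflexive frames: each is trivially connected, but their disjoint union has 3 worlds with no edge between distinct components, so it is not connected.
So no modal formula (or set of formulas) defines exactly the connected frames.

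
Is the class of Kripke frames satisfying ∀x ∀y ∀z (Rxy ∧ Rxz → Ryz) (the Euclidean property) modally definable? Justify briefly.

Yes — defined by ◇r → □◇r

This is a Sahlqvist condition; the 5 axiom ◇r → □◇r defines it.
Suppose ◇r→□◇r is valid. Take Rxy, Rxz and set V(r)={y}. Then ◇r at x, so □◇r at x, so ◇r at z, so some w with Rzw has r; w=y, i.e. Rzy. By symmetry of the argument, Ryz.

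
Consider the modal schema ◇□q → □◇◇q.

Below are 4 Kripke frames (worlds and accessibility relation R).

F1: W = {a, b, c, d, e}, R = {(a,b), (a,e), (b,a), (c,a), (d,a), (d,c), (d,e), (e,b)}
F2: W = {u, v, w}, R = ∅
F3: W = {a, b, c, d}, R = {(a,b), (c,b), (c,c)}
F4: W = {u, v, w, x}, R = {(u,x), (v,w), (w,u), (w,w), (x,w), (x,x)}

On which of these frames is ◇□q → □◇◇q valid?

F2, F4

Frame correspondent (Sahlqvist): ∀x ∀y ∀z ((xRy ∧ xRz) → ∃w (yRw ∧ zR²w)) — i.e. a generalized confluence (Geach) condition.
F1: fails — aRb, aRb but no w with bRw and bR²w.
F2: holds.
F3: fails — aRb, aRb but no w with bRw and bR²w.
F4: holds.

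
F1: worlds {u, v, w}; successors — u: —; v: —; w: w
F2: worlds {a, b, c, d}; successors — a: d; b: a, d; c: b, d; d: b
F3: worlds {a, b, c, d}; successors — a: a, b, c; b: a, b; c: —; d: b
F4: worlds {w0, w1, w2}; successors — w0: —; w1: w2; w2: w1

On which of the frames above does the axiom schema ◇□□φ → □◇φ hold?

The schema corresponds to a generalized confluence (Geach) condition: ∀x ∀y ∀z ((xRy ∧ xRz) → ∃w (yR²w ∧ zRw)).
F1: satisfies the condition.
F2: fails — aRd, aRd but no w with dR²w and dRw.
F3: fails — aRa, aRc but no w with aR²w and cRw.
F4: fails — w1Rw2, w1Rw2 but no w with w2R²w and w2Rw.

F1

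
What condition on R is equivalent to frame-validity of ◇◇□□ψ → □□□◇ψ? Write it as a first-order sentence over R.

∀x ∀y ∀z ((xR²y ∧ xR³z) → ∃w (yR²w ∧ zRw))

This is a Sahlqvist (Geach-type) schema ◇^2□^2ψ → □^3◇^1ψ.
Minimal-valuation argument: fix x; take any y with xR^2y and any z with xR^3z. Set V(ψ) to the set of worlds R-reachable from y in exactly 2 steps. Then □^2ψ holds at y, so the antecedent holds at x; validity forces ◇^1ψ at z, giving a w with zR^1w and yR^2w.
First-order correspondent: ∀x ∀y ∀z ((xR²y ∧ xR³z) → ∃w (yR²w ∧ zRw)).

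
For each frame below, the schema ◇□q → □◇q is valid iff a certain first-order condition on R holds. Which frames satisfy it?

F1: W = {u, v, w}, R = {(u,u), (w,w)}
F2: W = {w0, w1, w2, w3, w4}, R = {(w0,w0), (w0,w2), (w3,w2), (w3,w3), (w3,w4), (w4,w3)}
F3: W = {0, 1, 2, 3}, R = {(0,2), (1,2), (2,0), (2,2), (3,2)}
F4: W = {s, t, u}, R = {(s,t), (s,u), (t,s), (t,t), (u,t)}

F1, F3, F4

The schema corresponds to convergence: ∀x ∀y ∀z (Rxy ∧ Rxz → ∃w (Ryw ∧ Rzw)).
F1: ✓.
F2: fails — Rw0w2 and Rw0w2 but w2 and w2 have no common successor.
F3: ✓.
F4: ✓.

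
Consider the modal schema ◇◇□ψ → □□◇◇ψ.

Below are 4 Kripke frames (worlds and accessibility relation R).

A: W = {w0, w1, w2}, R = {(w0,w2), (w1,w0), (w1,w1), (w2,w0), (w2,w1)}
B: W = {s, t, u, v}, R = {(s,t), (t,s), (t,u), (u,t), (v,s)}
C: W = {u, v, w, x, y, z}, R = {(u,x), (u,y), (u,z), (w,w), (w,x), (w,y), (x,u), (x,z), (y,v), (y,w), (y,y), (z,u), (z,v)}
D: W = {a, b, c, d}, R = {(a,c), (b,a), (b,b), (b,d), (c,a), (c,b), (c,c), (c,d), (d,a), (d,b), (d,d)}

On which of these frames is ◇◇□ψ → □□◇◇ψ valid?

D

Frame correspondent (Sahlqvist): ∀x ∀y ∀z ((xR²y ∧ xR²z) → ∃w (yRw ∧ zR²w)) — i.e. a generalized confluence (Geach) condition.
A: fails — w0R²w0, w0R²w0 but no w with w0Rw and w0R²w.
B: fails — sR²s, sR²s but no w with sRw and sR²w.
C: fails — uR²u, uR²v but no t with uRt and vR²t.
D: ✓.
Valid on: D.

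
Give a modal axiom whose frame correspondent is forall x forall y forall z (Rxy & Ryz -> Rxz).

The condition is transitivity. The 4 schema □q → □□q defines it.
Suppose □q→□□q is valid. Take Rxy, Ryz and set V(q)={w : Rxw}. Then □q at x, so □□q at x, so □q at y, so q at z, i.e. Rxz.

□q → □□q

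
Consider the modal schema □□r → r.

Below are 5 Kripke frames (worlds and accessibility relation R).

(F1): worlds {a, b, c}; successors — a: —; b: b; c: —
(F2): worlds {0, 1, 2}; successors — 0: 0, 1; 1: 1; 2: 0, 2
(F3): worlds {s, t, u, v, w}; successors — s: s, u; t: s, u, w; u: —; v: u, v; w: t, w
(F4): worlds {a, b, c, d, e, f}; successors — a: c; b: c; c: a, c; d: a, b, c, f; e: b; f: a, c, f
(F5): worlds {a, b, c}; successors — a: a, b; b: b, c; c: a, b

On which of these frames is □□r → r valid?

(F2), (F5)

The schema corresponds to a generalized confluence (Geach) condition: ∀x ∃w (xR²w ∧ x = w).
(F1): fails — at a but no w with aR²w and a=w.
(F2): holds.
(F3): fails — at u but no w* with uR²w* and u=w*.
(F4): fails — at b but no w with bR²w and b=w.
(F5): holds.
Valid on: (F2), (F5).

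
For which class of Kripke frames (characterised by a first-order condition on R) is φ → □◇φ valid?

This schema is the B axiom.
Its frame correspondent is symmetry — ∀x ∀y (Rxy → Ryx).

symmetry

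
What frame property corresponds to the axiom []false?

emptiness of R: forall x forall y ~Rxy

This is the Ver axiom.
It corresponds to emptiness of R: forall x forall y ~Rxy.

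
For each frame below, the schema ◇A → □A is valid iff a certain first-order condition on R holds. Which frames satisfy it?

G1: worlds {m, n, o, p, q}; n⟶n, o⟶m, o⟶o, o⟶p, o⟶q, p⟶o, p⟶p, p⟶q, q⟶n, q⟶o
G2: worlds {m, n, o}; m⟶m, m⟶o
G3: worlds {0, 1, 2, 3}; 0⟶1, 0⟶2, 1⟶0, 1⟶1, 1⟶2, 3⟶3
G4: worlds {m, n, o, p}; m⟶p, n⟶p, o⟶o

The schema corresponds to partial functionality: ∀x ∀y ∀z (Rxy ∧ Rxz → y = z).
G1: fails — o sees both m and o.
G2: fails — m sees both m and o.
G3: fails — 0 sees both 1 and 2.
G4: holds.
Valid on: G4.

G4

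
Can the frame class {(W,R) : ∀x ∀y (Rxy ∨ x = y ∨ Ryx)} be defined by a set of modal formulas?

No

Any modally definable frame class is closed under disjoint unions.
Take 3 disjoint single-world reflexive frames: each is trivially connected, but their disjoint union has 3 worlds with no edge between distinct components, so it is not connected.
So the class is not modally definable.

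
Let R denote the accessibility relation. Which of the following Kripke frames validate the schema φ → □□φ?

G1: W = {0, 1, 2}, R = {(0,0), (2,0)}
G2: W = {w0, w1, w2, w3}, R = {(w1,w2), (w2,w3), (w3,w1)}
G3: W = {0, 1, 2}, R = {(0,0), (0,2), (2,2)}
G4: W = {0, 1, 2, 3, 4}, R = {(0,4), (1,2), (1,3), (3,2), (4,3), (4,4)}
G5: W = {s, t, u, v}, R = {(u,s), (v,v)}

The schema corresponds to a generalized confluence (Geach) condition: ∀x ∀z (xR²z → ∃w (x = w ∧ z = w)).
G1: fails — 2R²0 but 2 ≠ 0.
G2: fails — w1R²w3 but w1 ≠ w3.
G3: fails — 0R²2 but 0 ≠ 2.
G4: fails — 0R²3 but 0 ≠ 3.
G5: satisfies the condition.

G5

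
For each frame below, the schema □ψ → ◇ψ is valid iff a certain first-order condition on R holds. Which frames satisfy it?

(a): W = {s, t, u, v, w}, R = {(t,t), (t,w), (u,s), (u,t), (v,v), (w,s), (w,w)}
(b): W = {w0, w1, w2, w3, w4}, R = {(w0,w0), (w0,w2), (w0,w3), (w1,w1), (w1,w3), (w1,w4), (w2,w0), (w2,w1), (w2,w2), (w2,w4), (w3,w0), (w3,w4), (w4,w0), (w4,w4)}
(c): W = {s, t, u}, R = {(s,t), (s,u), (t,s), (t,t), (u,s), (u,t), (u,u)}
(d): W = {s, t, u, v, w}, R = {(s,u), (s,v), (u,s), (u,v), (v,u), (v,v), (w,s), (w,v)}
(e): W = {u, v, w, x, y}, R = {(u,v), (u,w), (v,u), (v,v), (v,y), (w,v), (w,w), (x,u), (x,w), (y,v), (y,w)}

This is the axiom for seriality; its first-order frame correspondent is ∀x ∃y Rxy.
(a): fails — world s has no successor.
(b): condition met.
(c): condition met.
(d): fails — world t has no successor.
(e): condition met.
Valid on: (b), (c), (e).

(b), (c), (e)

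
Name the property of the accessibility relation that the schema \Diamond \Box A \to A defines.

Replacing A by ¬A and contraposing gives the equivalent schema A → □◇A.
Suppose A→□◇A is valid. Take Rxy and set V(A)={x}. Then A at x, so □◇A at x, so ◇A at y, so some z with Ryz has A; z=x, i.e. Ryx.
Conversely, on a frame with symmetry the schema holds at every world under every valuation.
So the correspondent is symmetry.

Symmetry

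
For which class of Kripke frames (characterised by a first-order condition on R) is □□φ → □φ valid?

Density

Suppose □□φ→□φ is valid. Take Rxy and set V(φ)={w : xR²w}. Then □□φ at x, so □φ at x, so φ at y, i.e. ∃z(Rxz∧Rzy).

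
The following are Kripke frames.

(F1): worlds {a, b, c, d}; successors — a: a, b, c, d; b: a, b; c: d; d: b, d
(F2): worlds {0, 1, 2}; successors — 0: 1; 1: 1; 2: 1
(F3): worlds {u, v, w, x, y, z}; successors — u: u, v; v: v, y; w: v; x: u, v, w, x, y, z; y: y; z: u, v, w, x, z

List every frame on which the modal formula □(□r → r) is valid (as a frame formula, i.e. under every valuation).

The schema corresponds to shift-reflexivity: ∀x ∀y (Rxy → Ryy).
(F1): fails — Rac but not Rcc.
(F2): ✓.
(F3): fails — Rxw but not Rww.
Valid on: (F2).

(F2)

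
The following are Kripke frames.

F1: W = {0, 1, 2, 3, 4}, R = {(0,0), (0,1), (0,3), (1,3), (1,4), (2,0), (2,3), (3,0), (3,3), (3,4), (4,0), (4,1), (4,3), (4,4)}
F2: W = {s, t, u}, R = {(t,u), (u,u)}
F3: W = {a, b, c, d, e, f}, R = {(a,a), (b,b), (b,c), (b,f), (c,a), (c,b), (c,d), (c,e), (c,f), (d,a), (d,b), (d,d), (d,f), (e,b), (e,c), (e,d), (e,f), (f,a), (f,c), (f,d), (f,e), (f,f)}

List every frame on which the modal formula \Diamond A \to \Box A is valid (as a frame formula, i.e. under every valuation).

F2

The schema corresponds to partial functionality: \forall x \forall y \forall z (Rxy \wedge Rxz \to y = z).
F1: fails — 0 sees both 0 and 1.
F2: satisfies the condition.
F3: fails — b sees both b and c.
Valid on: F2.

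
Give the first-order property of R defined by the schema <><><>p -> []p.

forall x forall y forall z ((x R^3 y & xRz) -> exists w (y = w & z = w))

This is a Sahlqvist (Geach-type) schema ◇^3□^0p → □^1◇^0p.
Minimal-valuation argument: fix x; take any y with xR^3y and any z with xR^1z. Set V(p) to the set of worlds R-reachable from y in exactly 0 steps. Then □^0p holds at y, so the antecedent holds at x; validity forces ◇^0p at z, giving a w with zR^0w and yR^0w.
First-order correspondent: forall x forall y forall z ((x R^3 y & xRz) -> exists w (y = w & z = w)).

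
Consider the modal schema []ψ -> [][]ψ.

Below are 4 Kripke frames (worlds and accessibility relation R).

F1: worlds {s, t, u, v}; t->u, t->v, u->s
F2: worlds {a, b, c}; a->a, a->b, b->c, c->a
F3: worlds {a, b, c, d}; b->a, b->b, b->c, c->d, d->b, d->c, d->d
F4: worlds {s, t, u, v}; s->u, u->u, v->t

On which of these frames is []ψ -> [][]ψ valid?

F4

This is the axiom for transitivity; its first-order frame correspondent is forall x forall y forall z (Rxy & Ryz -> Rxz).
F1: fails — Rtu and Rus but not Rts.
F2: fails — Rca and Rab but not Rcb.
F3: fails — Rbc and Rcd but not Rbd.
F4: condition met.
Valid on: F4.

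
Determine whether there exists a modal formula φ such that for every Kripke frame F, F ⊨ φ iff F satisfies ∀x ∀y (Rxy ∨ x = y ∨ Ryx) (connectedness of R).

Not modally definable

If a class were modally definable it would be closed under disjoint unions (Goldblatt–Thomason).
Take 3 disjoint single-world reflexive frames: each is trivially connected, but their disjoint union has 3 worlds with no edge between distinct components, so it is not connected.
Hence connectedness of R is not modally definable.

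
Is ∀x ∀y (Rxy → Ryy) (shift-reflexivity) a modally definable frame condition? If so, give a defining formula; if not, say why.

Yes, by □(□r → r)

Yes: it is shift-reflexivity, defined by the T□ schema □(□r → r).
Suppose □(□r→r) is valid. Take Rxy and set V(r)={w : Ryw}. Then at y, □r holds; since □(□r→r) at x, □r→r at y, so r at y, i.e. Ryy.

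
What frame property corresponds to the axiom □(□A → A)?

shift-reflexivity: ∀x ∀y (Rxy → Ryy)

Suppose □(□A→A) is valid. Take Rxy and set V(A)={w : Ryw}. Then at y, □A holds; since □(□A→A) at x, □A→A at y, so A at y, i.e. Ryy.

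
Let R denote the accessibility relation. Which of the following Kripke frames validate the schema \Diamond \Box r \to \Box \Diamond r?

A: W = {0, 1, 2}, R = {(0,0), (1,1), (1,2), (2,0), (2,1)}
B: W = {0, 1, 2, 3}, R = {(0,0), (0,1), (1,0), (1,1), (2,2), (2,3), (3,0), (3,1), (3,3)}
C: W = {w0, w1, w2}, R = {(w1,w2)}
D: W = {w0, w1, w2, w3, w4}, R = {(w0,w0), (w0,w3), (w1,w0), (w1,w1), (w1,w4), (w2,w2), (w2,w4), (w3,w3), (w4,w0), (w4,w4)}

The schema corresponds to convergence: \forall x \forall y \forall z (Rxy \wedge Rxz \to \exists w (Ryw \wedge Rzw)).
A: fails — R20 and R21 but 0 and 1 have no common successor.
B: holds.
C: fails — Rw1w2 and Rw1w2 but w2 and w2 have no common successor.
D: holds.

B, D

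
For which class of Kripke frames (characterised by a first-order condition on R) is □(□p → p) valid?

Shift-reflexivity

Suppose □(□p→p) is valid. Take Rxy and set V(p)={w : Ryw}. Then at y, □p holds; since □(□p→p) at x, □p→p at y, so p at y, i.e. Ryy.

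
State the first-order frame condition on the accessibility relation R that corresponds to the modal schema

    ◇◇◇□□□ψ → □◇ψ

This is a Sahlqvist (Geach-type) schema ◇^3□^3ψ → □^1◇^1ψ.
Minimal-valuation argument: fix x; take any y with xR^3y and any z with xR^1z. Set V(ψ) to the set of worlds R-reachable from y in exactly 3 steps. Then □^3ψ holds at y, so the antecedent holds at x; validity forces ◇^1ψ at z, giving a w with zR^1w and yR^3w.
First-order correspondent: ∀x ∀y ∀z ((xR³y ∧ xRz) → ∃w (yR³w ∧ zRw)).

∀x ∀y ∀z ((xR³y ∧ xRz) → ∃w (yR³w ∧ zRw))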